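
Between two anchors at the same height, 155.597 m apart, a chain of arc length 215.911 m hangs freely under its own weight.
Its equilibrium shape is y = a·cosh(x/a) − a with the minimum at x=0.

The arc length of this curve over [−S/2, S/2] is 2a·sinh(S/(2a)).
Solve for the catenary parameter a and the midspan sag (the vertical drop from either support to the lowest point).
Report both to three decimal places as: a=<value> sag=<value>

seed: a₀ = √(S³/(24(L−S))) = √(155.597³/(24·60.314)) = 51.013737
iter 1: u=1.525050  f(a)=+7.415e+00  f'(a)=-2.962e+00  a ← 51.013737 − (+7.415e+00/-2.962e+00) = 53.516899
iter 2: u=1.453718  f(a)=+5.807e-01  f'(a)=-2.515e+00  a ← 53.516899 − (+5.807e-01/-2.515e+00) = 53.747808
iter 3: u=1.447473  f(a)=+4.231e-03  f'(a)=-2.478e+00  a ← 53.747808 − (+4.231e-03/-2.478e+00) = 53.749515
iter 4: u=1.447427  f(a)=+2.281e-07  f'(a)=-2.478e+00  a ← 53.749515 − (+2.281e-07/-2.478e+00) = 53.749515
iter 5: u=1.447427  f(a)=+0.000e+00  f'(a)=-2.478e+00  a ← 53.749515 − (+0.000e+00/-2.478e+00) = 53.749515
converged: |Δa| < 1e-12 after 5 iterations
sag = a·(cosh(S/(2a)) − 1) = 53.749515·(cosh(1.447427) − 1) = 66.846506
T_max/T_min = cosh(S/(2a)) = 2.243667

a=53.750 sag=66.847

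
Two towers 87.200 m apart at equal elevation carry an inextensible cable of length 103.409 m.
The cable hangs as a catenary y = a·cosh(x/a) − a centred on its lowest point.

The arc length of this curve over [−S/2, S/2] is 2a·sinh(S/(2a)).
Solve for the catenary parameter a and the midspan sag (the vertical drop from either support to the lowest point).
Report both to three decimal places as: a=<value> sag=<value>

a=42.390 sag=24.470

seed: a₀ = √(S³/(24(L−S))) = √(87.200³/(24·16.209)) = 41.284877
iter 1: u=1.056077  f(a)=+9.283e-01  f'(a)=-8.764e-01  a ← 41.284877 − (+9.283e-01/-8.764e-01) = 42.344107
iter 2: u=1.029659  f(a)=+3.692e-02  f'(a)=-8.079e-01  a ← 42.344107 − (+3.692e-02/-8.079e-01) = 42.389812
iter 3: u=1.028549  f(a)=+6.379e-05  f'(a)=-8.051e-01  a ← 42.389812 − (+6.379e-05/-8.051e-01) = 42.389891
iter 4: u=1.028547  f(a)=+1.911e-10  f'(a)=-8.051e-01  a ← 42.389891 − (+1.911e-10/-8.051e-01) = 42.389891
iter 5: u=1.028547  f(a)=+0.000e+00  f'(a)=-8.051e-01  a ← 42.389891 − (+0.000e+00/-8.051e-01) = 42.389891
converged: |Δa| < 1e-12 after 5 iterations
sag = a·(cosh(S/(2a)) − 1) = 42.389891·(cosh(1.028547) − 1) = 24.470098
T_max/T_min = cosh(S/(2a)) = 1.577263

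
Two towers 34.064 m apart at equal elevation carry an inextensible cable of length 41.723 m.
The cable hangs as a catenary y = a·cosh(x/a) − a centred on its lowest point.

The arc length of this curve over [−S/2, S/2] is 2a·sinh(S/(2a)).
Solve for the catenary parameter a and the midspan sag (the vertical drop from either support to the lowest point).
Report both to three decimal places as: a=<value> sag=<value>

seed: a₀ = √(S³/(24(L−S))) = √(34.064³/(24·7.659)) = 14.663978
iter 1: u=1.161486  f(a)=+5.335e-01  f'(a)=-1.192e+00  a ← 14.663978 − (+5.335e-01/-1.192e+00) = 15.111386
iter 2: u=1.127097  f(a)=+2.539e-02  f'(a)=-1.081e+00  a ← 15.111386 − (+2.539e-02/-1.081e+00) = 15.134866
iter 3: u=1.125349  f(a)=+6.387e-05  f'(a)=-1.076e+00  a ← 15.134866 − (+6.387e-05/-1.076e+00) = 15.134925
iter 4: u=1.125344  f(a)=+4.064e-10  f'(a)=-1.076e+00  a ← 15.134925 − (+4.064e-10/-1.076e+00) = 15.134925
iter 5: u=1.125344  f(a)=-1.421e-14  f'(a)=-1.076e+00  a ← 15.134925 − (-1.421e-14/-1.076e+00) = 15.134925
converged: |Δa| < 1e-12 after 5 iterations
sag = a·(cosh(S/(2a)) − 1) = 15.134925·(cosh(1.125344) − 1) = 10.638475
T_max/T_min = cosh(S/(2a)) = 1.702909

a=15.135 sag=10.638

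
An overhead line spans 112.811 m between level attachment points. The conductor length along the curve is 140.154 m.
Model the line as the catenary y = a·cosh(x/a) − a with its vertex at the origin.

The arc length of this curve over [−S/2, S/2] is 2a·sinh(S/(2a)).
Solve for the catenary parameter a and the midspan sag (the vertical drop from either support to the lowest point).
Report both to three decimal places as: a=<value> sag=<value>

seed: a₀ = √(S³/(24(L−S))) = √(112.811³/(24·27.343)) = 46.773349
iter 1: u=1.205932  f(a)=+2.058e+00  f'(a)=-1.348e+00  a ← 46.773349 − (+2.058e+00/-1.348e+00) = 48.300090
iter 2: u=1.167814  f(a)=+1.051e-01  f'(a)=-1.214e+00  a ← 48.300090 − (+1.051e-01/-1.214e+00) = 48.386663
iter 3: u=1.165724  f(a)=+3.065e-04  f'(a)=-1.207e+00  a ← 48.386663 − (+3.065e-04/-1.207e+00) = 48.386917
iter 4: u=1.165718  f(a)=+2.623e-09  f'(a)=-1.207e+00  a ← 48.386917 − (+2.623e-09/-1.207e+00) = 48.386917
iter 5: u=1.165718  f(a)=-2.842e-14  f'(a)=-1.207e+00  a ← 48.386917 − (-2.842e-14/-1.207e+00) = 48.386917
converged: |Δa| < 1e-12 after 5 iterations
sag = a·(cosh(S/(2a)) − 1) = 48.386917·(cosh(1.165718) − 1) = 36.772226
T_max/T_min = cosh(S/(2a)) = 1.759962

a=48.387 sag=36.772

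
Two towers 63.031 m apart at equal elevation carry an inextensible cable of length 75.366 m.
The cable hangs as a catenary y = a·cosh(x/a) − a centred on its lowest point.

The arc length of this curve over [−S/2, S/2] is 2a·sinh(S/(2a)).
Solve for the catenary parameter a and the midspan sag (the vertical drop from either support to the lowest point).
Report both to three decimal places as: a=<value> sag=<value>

a=29.902 sag=18.203

seed: a₀ = √(S³/(24(L−S))) = √(63.031³/(24·12.335)) = 29.084131
iter 1: u=1.083598  f(a)=+7.448e-01  f'(a)=-9.521e-01  a ← 29.084131 − (+7.448e-01/-9.521e-01) = 29.866361
iter 2: u=1.055217  f(a)=+3.110e-02  f'(a)=-8.741e-01  a ← 29.866361 − (+3.110e-02/-8.741e-01) = 29.901946
iter 3: u=1.053962  f(a)=+5.949e-05  f'(a)=-8.707e-01  a ← 29.901946 − (+5.949e-05/-8.707e-01) = 29.902014
iter 4: u=1.053959  f(a)=+2.185e-10  f'(a)=-8.707e-01  a ← 29.902014 − (+2.185e-10/-8.707e-01) = 29.902014
iter 5: u=1.053959  f(a)=+1.421e-14  f'(a)=-8.707e-01  a ← 29.902014 − (+1.421e-14/-8.707e-01) = 29.902014
converged: |Δa| < 1e-12 after 5 iterations
sag = a·(cosh(S/(2a)) − 1) = 29.902014·(cosh(1.053959) − 1) = 18.203484
T_max/T_min = cosh(S/(2a)) = 1.608771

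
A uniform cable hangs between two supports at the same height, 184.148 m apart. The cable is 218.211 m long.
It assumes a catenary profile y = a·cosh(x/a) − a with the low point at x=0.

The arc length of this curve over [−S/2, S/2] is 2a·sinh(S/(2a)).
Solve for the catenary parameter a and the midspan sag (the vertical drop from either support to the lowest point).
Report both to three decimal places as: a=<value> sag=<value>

seed: a₀ = √(S³/(24(L−S))) = √(184.148³/(24·34.063)) = 87.398392
iter 1: u=1.053498  f(a)=+1.941e+00  f'(a)=-8.695e-01  a ← 87.398392 − (+1.941e+00/-8.695e-01) = 89.630686
iter 2: u=1.027260  f(a)=+7.685e-02  f'(a)=-8.019e-01  a ← 89.630686 − (+7.685e-02/-8.019e-01) = 89.726525
iter 3: u=1.026163  f(a)=+1.315e-04  f'(a)=-7.991e-01  a ← 89.726525 − (+1.315e-04/-7.991e-01) = 89.726690
iter 4: u=1.026161  f(a)=+3.863e-10  f'(a)=-7.991e-01  a ← 89.726690 − (+3.863e-10/-7.991e-01) = 89.726690
iter 5: u=1.026161  f(a)=-2.842e-14  f'(a)=-7.991e-01  a ← 89.726690 − (-2.842e-14/-7.991e-01) = 89.726690
converged: |Δa| < 1e-12 after 5 iterations
sag = a·(cosh(S/(2a)) − 1) = 89.726690·(cosh(1.026161) − 1) = 51.535085
T_max/T_min = cosh(S/(2a)) = 1.574356

a=89.727 sag=51.535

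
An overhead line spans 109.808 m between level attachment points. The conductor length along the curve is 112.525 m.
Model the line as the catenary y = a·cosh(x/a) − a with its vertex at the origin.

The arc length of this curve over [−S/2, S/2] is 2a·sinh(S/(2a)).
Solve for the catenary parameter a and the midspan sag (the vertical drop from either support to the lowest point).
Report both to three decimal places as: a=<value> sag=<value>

seed: a₀ = √(S³/(24(L−S))) = √(109.808³/(24·2.717)) = 142.495297
iter 1: u=0.385304  f(a)=+2.024e-02  f'(a)=-3.870e-02  a ← 142.495297 − (+2.024e-02/-3.870e-02) = 143.018234
iter 2: u=0.383895  f(a)=+1.120e-04  f'(a)=-3.828e-02  a ← 143.018234 − (+1.120e-04/-3.828e-02) = 143.021159
iter 3: u=0.383887  f(a)=+3.468e-09  f'(a)=-3.827e-02  a ← 143.021159 − (+3.468e-09/-3.827e-02) = 143.021159
iter 4: u=0.383887  f(a)=+0.000e+00  f'(a)=-3.827e-02  a ← 143.021159 − (+0.000e+00/-3.827e-02) = 143.021159
converged: |Δa| < 1e-12 after 4 iterations
sag = a·(cosh(S/(2a)) − 1) = 143.021159·(cosh(0.383887) − 1) = 10.668531
T_max/T_min = cosh(S/(2a)) = 1.074594

a=143.021 sag=10.669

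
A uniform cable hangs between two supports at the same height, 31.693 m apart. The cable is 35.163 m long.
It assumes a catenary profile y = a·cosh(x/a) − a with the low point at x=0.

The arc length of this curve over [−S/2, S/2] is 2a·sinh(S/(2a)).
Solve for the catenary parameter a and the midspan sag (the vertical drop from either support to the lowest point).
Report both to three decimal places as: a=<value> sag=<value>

a=19.865 sag=6.663

seed: a₀ = √(S³/(24(L−S))) = √(31.693³/(24·3.470)) = 19.551256
iter 1: u=0.810511  f(a)=+1.158e-01  f'(a)=-3.788e-01  a ← 19.551256 − (+1.158e-01/-3.788e-01) = 19.856865
iter 2: u=0.798036  f(a)=+2.770e-03  f'(a)=-3.609e-01  a ← 19.856865 − (+2.770e-03/-3.609e-01) = 19.864542
iter 3: u=0.797728  f(a)=+1.673e-06  f'(a)=-3.605e-01  a ← 19.864542 − (+1.673e-06/-3.605e-01) = 19.864547
iter 4: u=0.797728  f(a)=+6.111e-13  f'(a)=-3.605e-01  a ← 19.864547 − (+6.111e-13/-3.605e-01) = 19.864547
converged: |Δa| < 1e-12 after 4 iterations
sag = a·(cosh(S/(2a)) − 1) = 19.864547·(cosh(0.797728) − 1) = 6.662974
T_max/T_min = cosh(S/(2a)) = 1.335420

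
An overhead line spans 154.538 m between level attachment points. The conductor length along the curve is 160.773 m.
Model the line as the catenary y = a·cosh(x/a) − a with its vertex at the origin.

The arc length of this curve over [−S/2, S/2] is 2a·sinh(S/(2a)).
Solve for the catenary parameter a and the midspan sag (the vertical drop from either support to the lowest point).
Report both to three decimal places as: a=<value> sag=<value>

a=157.988 sag=19.275

seed: a₀ = √(S³/(24(L−S))) = √(154.538³/(24·6.235)) = 157.046796
iter 1: u=0.492013  f(a)=+7.590e-02  f'(a)=-8.134e-02  a ← 157.046796 − (+7.590e-02/-8.134e-02) = 157.979940
iter 2: u=0.489106  f(a)=+6.818e-04  f'(a)=-7.989e-02  a ← 157.979940 − (+6.818e-04/-7.989e-02) = 157.988476
iter 3: u=0.489080  f(a)=+5.613e-08  f'(a)=-7.987e-02  a ← 157.988476 − (+5.613e-08/-7.987e-02) = 157.988476
iter 4: u=0.489080  f(a)=+0.000e+00  f'(a)=-7.987e-02  a ← 157.988476 − (+0.000e+00/-7.987e-02) = 157.988476
converged: |Δa| < 1e-12 after 4 iterations
sag = a·(cosh(S/(2a)) − 1) = 157.988476·(cosh(0.489080) − 1) = 19.275023
T_max/T_min = cosh(S/(2a)) = 1.122003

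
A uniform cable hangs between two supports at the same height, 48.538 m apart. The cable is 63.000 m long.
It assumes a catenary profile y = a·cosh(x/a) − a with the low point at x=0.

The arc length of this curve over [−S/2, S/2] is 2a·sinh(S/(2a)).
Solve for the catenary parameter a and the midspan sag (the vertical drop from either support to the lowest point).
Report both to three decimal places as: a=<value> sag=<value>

seed: a₀ = √(S³/(24(L−S))) = √(48.538³/(24·14.462)) = 18.151103
iter 1: u=1.337054  f(a)=+1.349e+00  f'(a)=-1.897e+00  a ← 18.151103 − (+1.349e+00/-1.897e+00) = 18.862211
iter 2: u=1.286647  f(a)=+8.333e-02  f'(a)=-1.669e+00  a ← 18.862211 − (+8.333e-02/-1.669e+00) = 18.912129
iter 3: u=1.283251  f(a)=+3.643e-04  f'(a)=-1.655e+00  a ← 18.912129 − (+3.643e-04/-1.655e+00) = 18.912349
iter 4: u=1.283236  f(a)=+7.027e-09  f'(a)=-1.655e+00  a ← 18.912349 − (+7.027e-09/-1.655e+00) = 18.912349
iter 5: u=1.283236  f(a)=-7.105e-15  f'(a)=-1.655e+00  a ← 18.912349 − (-7.105e-15/-1.655e+00) = 18.912349
converged: |Δa| < 1e-12 after 5 iterations
sag = a·(cosh(S/(2a)) − 1) = 18.912349·(cosh(1.283236) − 1) = 17.829003
T_max/T_min = cosh(S/(2a)) = 1.942718

a=18.912 sag=17.829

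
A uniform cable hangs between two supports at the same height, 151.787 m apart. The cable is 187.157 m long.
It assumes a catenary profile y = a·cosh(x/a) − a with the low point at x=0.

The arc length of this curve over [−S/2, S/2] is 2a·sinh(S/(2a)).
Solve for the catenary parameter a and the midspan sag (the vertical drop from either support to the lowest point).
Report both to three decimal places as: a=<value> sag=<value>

seed: a₀ = √(S³/(24(L−S))) = √(151.787³/(24·35.370)) = 64.184286
iter 1: u=1.182431  f(a)=+2.557e+00  f'(a)=-1.264e+00  a ← 64.184286 − (+2.557e+00/-1.264e+00) = 66.206662
iter 2: u=1.146312  f(a)=+1.258e-01  f'(a)=-1.142e+00  a ← 66.206662 − (+1.258e-01/-1.142e+00) = 66.316777
iter 3: u=1.144409  f(a)=+3.396e-04  f'(a)=-1.136e+00  a ← 66.316777 − (+3.396e-04/-1.136e+00) = 66.317076
iter 4: u=1.144404  f(a)=+2.488e-09  f'(a)=-1.136e+00  a ← 66.317076 − (+2.488e-09/-1.136e+00) = 66.317076
iter 5: u=1.144404  f(a)=-2.842e-14  f'(a)=-1.136e+00  a ← 66.317076 − (-2.842e-14/-1.136e+00) = 66.317076
converged: |Δa| < 1e-12 after 5 iterations
sag = a·(cosh(S/(2a)) − 1) = 66.317076·(cosh(1.144404) − 1) = 48.377694
T_max/T_min = cosh(S/(2a)) = 1.729491

a=66.317 sag=48.378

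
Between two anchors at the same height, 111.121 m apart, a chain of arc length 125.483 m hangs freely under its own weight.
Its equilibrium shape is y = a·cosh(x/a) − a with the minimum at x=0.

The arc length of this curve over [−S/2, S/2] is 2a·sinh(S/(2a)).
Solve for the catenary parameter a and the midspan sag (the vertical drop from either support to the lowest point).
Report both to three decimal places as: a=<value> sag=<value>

seed: a₀ = √(S³/(24(L−S))) = √(111.121³/(24·14.362)) = 63.092993
iter 1: u=0.880613  f(a)=+5.673e-01  f'(a)=-4.916e-01  a ← 63.092993 − (+5.673e-01/-4.916e-01) = 64.247000
iter 2: u=0.864795  f(a)=+1.594e-02  f'(a)=-4.643e-01  a ← 64.247000 − (+1.594e-02/-4.643e-01) = 64.281326
iter 3: u=0.864333  f(a)=+1.339e-05  f'(a)=-4.635e-01  a ← 64.281326 − (+1.339e-05/-4.635e-01) = 64.281355
iter 4: u=0.864333  f(a)=+9.464e-12  f'(a)=-4.635e-01  a ← 64.281355 − (+9.464e-12/-4.635e-01) = 64.281355
converged: |Δa| < 1e-12 after 4 iterations
sag = a·(cosh(S/(2a)) − 1) = 64.281355·(cosh(0.864333) − 1) = 25.543967
T_max/T_min = cosh(S/(2a)) = 1.397378

a=64.281 sag=25.544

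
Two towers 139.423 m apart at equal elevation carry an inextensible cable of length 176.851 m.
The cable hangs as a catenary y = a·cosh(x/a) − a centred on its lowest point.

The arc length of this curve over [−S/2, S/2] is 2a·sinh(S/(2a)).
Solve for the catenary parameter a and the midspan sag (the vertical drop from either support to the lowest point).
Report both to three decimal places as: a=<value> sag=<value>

a=57.016 sag=48.197

seed: a₀ = √(S³/(24(L−S))) = √(139.423³/(24·37.428)) = 54.928495
iter 1: u=1.269132  f(a)=+3.132e+00  f'(a)=-1.595e+00  a ← 54.928495 − (+3.132e+00/-1.595e+00) = 56.892056
iter 2: u=1.225329  f(a)=+1.758e-01  f'(a)=-1.421e+00  a ← 56.892056 − (+1.758e-01/-1.421e+00) = 57.015792
iter 3: u=1.222670  f(a)=+6.266e-04  f'(a)=-1.411e+00  a ← 57.015792 − (+6.266e-04/-1.411e+00) = 57.016236
iter 4: u=1.222660  f(a)=+8.023e-09  f'(a)=-1.411e+00  a ← 57.016236 − (+8.023e-09/-1.411e+00) = 57.016236
iter 5: u=1.222660  f(a)=+2.842e-14  f'(a)=-1.411e+00  a ← 57.016236 − (+2.842e-14/-1.411e+00) = 57.016236
converged: |Δa| < 1e-12 after 5 iterations
sag = a·(cosh(S/(2a)) − 1) = 57.016236·(cosh(1.222660) − 1) = 48.197452
T_max/T_min = cosh(S/(2a)) = 1.845329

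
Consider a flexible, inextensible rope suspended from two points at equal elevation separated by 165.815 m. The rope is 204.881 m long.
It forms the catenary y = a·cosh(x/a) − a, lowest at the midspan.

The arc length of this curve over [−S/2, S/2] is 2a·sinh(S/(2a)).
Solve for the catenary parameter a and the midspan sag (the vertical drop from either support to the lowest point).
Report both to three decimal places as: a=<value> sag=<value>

seed: a₀ = √(S³/(24(L−S))) = √(165.815³/(24·39.066)) = 69.731760
iter 1: u=1.188949  f(a)=+2.856e+00  f'(a)=-1.287e+00  a ← 69.731760 − (+2.856e+00/-1.287e+00) = 71.950739
iter 2: u=1.152281  f(a)=+1.420e-01  f'(a)=-1.162e+00  a ← 71.950739 − (+1.420e-01/-1.162e+00) = 72.072937
iter 3: u=1.150328  f(a)=+3.916e-04  f'(a)=-1.156e+00  a ← 72.072937 − (+3.916e-04/-1.156e+00) = 72.073276
iter 4: u=1.150322  f(a)=+2.997e-09  f'(a)=-1.156e+00  a ← 72.073276 − (+2.997e-09/-1.156e+00) = 72.073276
iter 5: u=1.150322  f(a)=+0.000e+00  f'(a)=-1.156e+00  a ← 72.073276 − (+0.000e+00/-1.156e+00) = 72.073276
converged: |Δa| < 1e-12 after 5 iterations
sag = a·(cosh(S/(2a)) − 1) = 72.073276·(cosh(1.150322) − 1) = 53.180918
T_max/T_min = cosh(S/(2a)) = 1.737873

a=72.073 sag=53.181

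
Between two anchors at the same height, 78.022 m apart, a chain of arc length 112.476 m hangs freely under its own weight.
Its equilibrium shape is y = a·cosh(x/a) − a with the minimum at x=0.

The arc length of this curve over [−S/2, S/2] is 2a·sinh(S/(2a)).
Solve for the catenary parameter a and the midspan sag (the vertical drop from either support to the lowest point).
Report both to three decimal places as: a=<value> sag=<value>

seed: a₀ = √(S³/(24(L−S))) = √(78.022³/(24·34.454)) = 23.966255
iter 1: u=1.627747  f(a)=+4.863e+00  f'(a)=-3.713e+00  a ← 23.966255 − (+4.863e+00/-3.713e+00) = 25.276120
iter 2: u=1.543394  f(a)=+4.272e-01  f'(a)=-3.087e+00  a ← 25.276120 − (+4.272e-01/-3.087e+00) = 25.414507
iter 3: u=1.534989  f(a)=+3.997e-03  f'(a)=-3.029e+00  a ← 25.414507 − (+3.997e-03/-3.029e+00) = 25.415827
iter 4: u=1.534910  f(a)=+3.571e-07  f'(a)=-3.029e+00  a ← 25.415827 − (+3.571e-07/-3.029e+00) = 25.415827
iter 5: u=1.534910  f(a)=-1.421e-14  f'(a)=-3.029e+00  a ← 25.415827 − (-1.421e-14/-3.029e+00) = 25.415827
converged: |Δa| < 1e-12 after 5 iterations
sag = a·(cosh(S/(2a)) − 1) = 25.415827·(cosh(1.534910) − 1) = 36.298652
T_max/T_min = cosh(S/(2a)) = 2.428191

a=25.416 sag=36.299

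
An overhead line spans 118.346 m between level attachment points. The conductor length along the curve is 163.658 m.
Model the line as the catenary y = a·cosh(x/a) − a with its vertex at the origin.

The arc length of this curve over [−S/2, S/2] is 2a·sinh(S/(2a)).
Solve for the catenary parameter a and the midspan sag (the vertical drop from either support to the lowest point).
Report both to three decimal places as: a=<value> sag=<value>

a=41.111 sag=50.465

seed: a₀ = √(S³/(24(L−S))) = √(118.346³/(24·45.312)) = 39.040749
iter 1: u=1.515673  f(a)=+5.499e+00  f'(a)=-2.900e+00  a ← 39.040749 − (+5.499e+00/-2.900e+00) = 40.936709
iter 2: u=1.445475  f(a)=+4.259e-01  f'(a)=-2.467e+00  a ← 40.936709 − (+4.259e-01/-2.467e+00) = 41.109376
iter 3: u=1.439404  f(a)=+3.030e-03  f'(a)=-2.432e+00  a ← 41.109376 − (+3.030e-03/-2.432e+00) = 41.110622
iter 4: u=1.439360  f(a)=+1.557e-07  f'(a)=-2.432e+00  a ← 41.110622 − (+1.557e-07/-2.432e+00) = 41.110622
iter 5: u=1.439360  f(a)=+0.000e+00  f'(a)=-2.432e+00  a ← 41.110622 − (+0.000e+00/-2.432e+00) = 41.110622
converged: |Δa| < 1e-12 after 5 iterations
sag = a·(cosh(S/(2a)) − 1) = 41.110622·(cosh(1.439360) − 1) = 50.464858
T_max/T_min = cosh(S/(2a)) = 2.227538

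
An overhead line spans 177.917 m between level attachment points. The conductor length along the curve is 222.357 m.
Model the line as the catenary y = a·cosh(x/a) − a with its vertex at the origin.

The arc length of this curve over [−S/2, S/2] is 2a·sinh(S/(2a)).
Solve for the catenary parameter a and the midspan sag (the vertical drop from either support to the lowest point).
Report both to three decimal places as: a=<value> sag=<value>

a=75.246 sag=59.002

seed: a₀ = √(S³/(24(L−S))) = √(177.917³/(24·44.440)) = 72.666380
iter 1: u=1.224204  f(a)=+3.451e+00  f'(a)=-1.417e+00  a ← 72.666380 − (+3.451e+00/-1.417e+00) = 75.102910
iter 2: u=1.184488  f(a)=+1.812e-01  f'(a)=-1.271e+00  a ← 75.102910 − (+1.812e-01/-1.271e+00) = 75.245431
iter 3: u=1.182245  f(a)=+5.606e-04  f'(a)=-1.263e+00  a ← 75.245431 − (+5.606e-04/-1.263e+00) = 75.245874
iter 4: u=1.182238  f(a)=+5.403e-09  f'(a)=-1.263e+00  a ← 75.245874 − (+5.403e-09/-1.263e+00) = 75.245874
iter 5: u=1.182238  f(a)=+0.000e+00  f'(a)=-1.263e+00  a ← 75.245874 − (+0.000e+00/-1.263e+00) = 75.245874
converged: |Δa| < 1e-12 after 5 iterations
sag = a·(cosh(S/(2a)) − 1) = 75.245874·(cosh(1.182238) − 1) = 59.002405
T_max/T_min = cosh(S/(2a)) = 1.784128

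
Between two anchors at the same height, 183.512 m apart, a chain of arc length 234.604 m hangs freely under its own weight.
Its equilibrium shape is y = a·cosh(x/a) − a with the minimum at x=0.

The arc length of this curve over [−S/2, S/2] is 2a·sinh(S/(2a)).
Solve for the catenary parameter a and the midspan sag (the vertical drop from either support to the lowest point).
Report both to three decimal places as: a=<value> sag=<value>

a=73.786 sag=64.793

seed: a₀ = √(S³/(24(L−S))) = √(183.512³/(24·51.092)) = 70.992853
iter 1: u=1.292468  f(a)=+4.441e+00  f'(a)=-1.695e+00  a ← 70.992853 − (+4.441e+00/-1.695e+00) = 73.613610
iter 2: u=1.246454  f(a)=+2.578e-01  f'(a)=-1.503e+00  a ← 73.613610 − (+2.578e-01/-1.503e+00) = 73.785105
iter 3: u=1.243557  f(a)=+9.868e-04  f'(a)=-1.492e+00  a ← 73.785105 − (+9.868e-04/-1.492e+00) = 73.785766
iter 4: u=1.243546  f(a)=+1.458e-08  f'(a)=-1.492e+00  a ← 73.785766 − (+1.458e-08/-1.492e+00) = 73.785766
iter 5: u=1.243546  f(a)=+0.000e+00  f'(a)=-1.492e+00  a ← 73.785766 − (+0.000e+00/-1.492e+00) = 73.785766
converged: |Δa| < 1e-12 after 5 iterations
sag = a·(cosh(S/(2a)) − 1) = 73.785766·(cosh(1.243546) − 1) = 64.793087
T_max/T_min = cosh(S/(2a)) = 1.878124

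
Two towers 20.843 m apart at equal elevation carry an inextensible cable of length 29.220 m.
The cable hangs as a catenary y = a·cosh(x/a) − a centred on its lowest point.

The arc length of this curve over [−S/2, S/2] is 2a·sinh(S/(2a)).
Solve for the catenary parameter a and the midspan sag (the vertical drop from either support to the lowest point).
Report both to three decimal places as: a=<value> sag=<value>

seed: a₀ = √(S³/(24(L−S))) = √(20.843³/(24·8.377)) = 6.711050
iter 1: u=1.552887  f(a)=+1.070e+00  f'(a)=-3.153e+00  a ← 6.711050 − (+1.070e+00/-3.153e+00) = 7.050444
iter 2: u=1.478134  f(a)=+8.653e-02  f'(a)=-2.662e+00  a ← 7.050444 − (+8.653e-02/-2.662e+00) = 7.082953
iter 3: u=1.471350  f(a)=+6.758e-04  f'(a)=-2.620e+00  a ← 7.082953 − (+6.758e-04/-2.620e+00) = 7.083211
iter 4: u=1.471296  f(a)=+4.194e-08  f'(a)=-2.620e+00  a ← 7.083211 − (+4.194e-08/-2.620e+00) = 7.083211
iter 5: u=1.471296  f(a)=-3.553e-15  f'(a)=-2.620e+00  a ← 7.083211 − (-3.553e-15/-2.620e+00) = 7.083211
converged: |Δa| < 1e-12 after 5 iterations
sag = a·(cosh(S/(2a)) − 1) = 7.083211·(cosh(1.471296) − 1) = 9.153290
T_max/T_min = cosh(S/(2a)) = 2.292252

a=7.083 sag=9.153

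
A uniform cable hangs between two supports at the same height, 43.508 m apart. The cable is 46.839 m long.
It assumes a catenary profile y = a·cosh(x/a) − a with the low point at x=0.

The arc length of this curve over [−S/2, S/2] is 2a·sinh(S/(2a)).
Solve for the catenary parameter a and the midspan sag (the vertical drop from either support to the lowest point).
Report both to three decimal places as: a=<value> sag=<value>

seed: a₀ = √(S³/(24(L−S))) = √(43.508³/(24·3.331)) = 32.096727
iter 1: u=0.677764  f(a)=+7.735e-02  f'(a)=-2.173e-01  a ← 32.096727 − (+7.735e-02/-2.173e-01) = 32.452760
iter 2: u=0.670328  f(a)=+1.306e-03  f'(a)=-2.100e-01  a ← 32.452760 − (+1.306e-03/-2.100e-01) = 32.458979
iter 3: u=0.670200  f(a)=+3.864e-07  f'(a)=-2.098e-01  a ← 32.458979 − (+3.864e-07/-2.098e-01) = 32.458981
iter 4: u=0.670200  f(a)=+3.553e-14  f'(a)=-2.098e-01  a ← 32.458981 − (+3.553e-14/-2.098e-01) = 32.458981
converged: |Δa| < 1e-12 after 4 iterations
sag = a·(cosh(S/(2a)) − 1) = 32.458981·(cosh(0.670200) − 1) = 7.566741
T_max/T_min = cosh(S/(2a)) = 1.233117

a=32.459 sag=7.567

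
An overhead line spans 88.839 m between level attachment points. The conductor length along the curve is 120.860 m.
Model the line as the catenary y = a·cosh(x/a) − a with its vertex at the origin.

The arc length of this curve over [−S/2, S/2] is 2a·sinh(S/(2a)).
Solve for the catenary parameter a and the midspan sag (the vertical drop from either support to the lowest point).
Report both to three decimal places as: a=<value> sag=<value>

seed: a₀ = √(S³/(24(L−S))) = √(88.839³/(24·32.021)) = 30.205249
iter 1: u=1.470589  f(a)=+3.646e+00  f'(a)=-2.616e+00  a ← 30.205249 − (+3.646e+00/-2.616e+00) = 31.599269
iter 2: u=1.405713  f(a)=+2.676e-01  f'(a)=-2.245e+00  a ← 31.599269 − (+2.676e-01/-2.245e+00) = 31.718498
iter 3: u=1.400429  f(a)=+1.694e-03  f'(a)=-2.216e+00  a ← 31.718498 − (+1.694e-03/-2.216e+00) = 31.719263
iter 4: u=1.400395  f(a)=+6.883e-08  f'(a)=-2.216e+00  a ← 31.719263 − (+6.883e-08/-2.216e+00) = 31.719263
iter 5: u=1.400395  f(a)=+0.000e+00  f'(a)=-2.216e+00  a ← 31.719263 − (+0.000e+00/-2.216e+00) = 31.719263
converged: |Δa| < 1e-12 after 5 iterations
sag = a·(cosh(S/(2a)) − 1) = 31.719263·(cosh(1.400395) − 1) = 36.529521
T_max/T_min = cosh(S/(2a)) = 2.151651

a=31.719 sag=36.530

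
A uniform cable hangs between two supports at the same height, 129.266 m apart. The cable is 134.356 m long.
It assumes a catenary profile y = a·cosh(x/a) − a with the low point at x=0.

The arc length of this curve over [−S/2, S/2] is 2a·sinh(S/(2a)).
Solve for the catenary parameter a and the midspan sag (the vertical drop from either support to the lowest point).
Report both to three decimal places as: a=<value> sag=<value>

a=133.751 sag=15.923

seed: a₀ = √(S³/(24(L−S))) = √(129.266³/(24·5.090)) = 132.972537
iter 1: u=0.486063  f(a)=+6.047e-02  f'(a)=-7.838e-02  a ← 132.972537 − (+6.047e-02/-7.838e-02) = 133.743981
iter 2: u=0.483259  f(a)=+5.302e-04  f'(a)=-7.701e-02  a ← 133.743981 − (+5.302e-04/-7.701e-02) = 133.750866
iter 3: u=0.483234  f(a)=+4.158e-08  f'(a)=-7.700e-02  a ← 133.750866 − (+4.158e-08/-7.700e-02) = 133.750867
iter 4: u=0.483234  f(a)=+2.842e-14  f'(a)=-7.700e-02  a ← 133.750867 − (+2.842e-14/-7.700e-02) = 133.750867
converged: |Δa| < 1e-12 after 4 iterations
sag = a·(cosh(S/(2a)) − 1) = 133.750867·(cosh(0.483234) − 1) = 15.922705
T_max/T_min = cosh(S/(2a)) = 1.119047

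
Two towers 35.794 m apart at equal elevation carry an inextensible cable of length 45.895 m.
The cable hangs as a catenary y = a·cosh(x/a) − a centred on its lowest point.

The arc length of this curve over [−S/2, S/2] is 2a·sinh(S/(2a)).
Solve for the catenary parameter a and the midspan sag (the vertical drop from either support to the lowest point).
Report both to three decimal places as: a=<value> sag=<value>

seed: a₀ = √(S³/(24(L−S))) = √(35.794³/(24·10.101)) = 13.753953
iter 1: u=1.301226  f(a)=+8.904e-01  f'(a)=-1.733e+00  a ← 13.753953 − (+8.904e-01/-1.733e+00) = 14.267760
iter 2: u=1.254367  f(a)=+5.233e-02  f'(a)=-1.535e+00  a ← 14.267760 − (+5.233e-02/-1.535e+00) = 14.301855
iter 3: u=1.251376  f(a)=+2.057e-04  f'(a)=-1.523e+00  a ← 14.301855 − (+2.057e-04/-1.523e+00) = 14.301990
iter 4: u=1.251364  f(a)=+3.205e-09  f'(a)=-1.523e+00  a ← 14.301990 − (+3.205e-09/-1.523e+00) = 14.301990
iter 5: u=1.251364  f(a)=+7.105e-15  f'(a)=-1.523e+00  a ← 14.301990 − (+7.105e-15/-1.523e+00) = 14.301990
converged: |Δa| < 1e-12 after 5 iterations
sag = a·(cosh(S/(2a)) − 1) = 14.301990·(cosh(1.251364) − 1) = 12.737512
T_max/T_min = cosh(S/(2a)) = 1.890611

a=14.302 sag=12.738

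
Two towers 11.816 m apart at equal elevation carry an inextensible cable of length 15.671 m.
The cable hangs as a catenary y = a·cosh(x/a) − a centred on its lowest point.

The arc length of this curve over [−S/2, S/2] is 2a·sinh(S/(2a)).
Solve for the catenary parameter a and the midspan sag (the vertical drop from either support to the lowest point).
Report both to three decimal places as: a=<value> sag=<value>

seed: a₀ = √(S³/(24(L−S))) = √(11.816³/(24·3.855)) = 4.222677
iter 1: u=1.399112  f(a)=+3.954e-01  f'(a)=-2.209e+00  a ← 4.222677 − (+3.954e-01/-2.209e+00) = 4.401650
iter 2: u=1.342224  f(a)=+2.653e-02  f'(a)=-1.922e+00  a ← 4.401650 − (+2.653e-02/-1.922e+00) = 4.415453
iter 3: u=1.338028  f(a)=+1.384e-04  f'(a)=-1.902e+00  a ← 4.415453 − (+1.384e-04/-1.902e+00) = 4.415526
iter 4: u=1.338006  f(a)=+3.810e-09  f'(a)=-1.902e+00  a ← 4.415526 − (+3.810e-09/-1.902e+00) = 4.415526
iter 5: u=1.338006  f(a)=-3.553e-15  f'(a)=-1.902e+00  a ← 4.415526 − (-3.553e-15/-1.902e+00) = 4.415526
converged: |Δa| < 1e-12 after 5 iterations
sag = a·(cosh(S/(2a)) − 1) = 4.415526·(cosh(1.338006) − 1) = 4.578468
T_max/T_min = cosh(S/(2a)) = 2.036902

a=4.416 sag=4.578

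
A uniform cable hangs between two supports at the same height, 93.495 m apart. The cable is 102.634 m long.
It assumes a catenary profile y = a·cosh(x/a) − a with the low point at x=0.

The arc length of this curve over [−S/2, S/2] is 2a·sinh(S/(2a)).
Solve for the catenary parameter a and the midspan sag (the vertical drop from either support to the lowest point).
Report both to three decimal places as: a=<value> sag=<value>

seed: a₀ = √(S³/(24(L−S))) = √(93.495³/(24·9.139)) = 61.041840
iter 1: u=0.765827  f(a)=+2.718e-01  f'(a)=-3.174e-01  a ← 61.041840 − (+2.718e-01/-3.174e-01) = 61.898167
iter 2: u=0.755232  f(a)=+5.825e-03  f'(a)=-3.039e-01  a ← 61.898167 − (+5.825e-03/-3.039e-01) = 61.917334
iter 3: u=0.754999  f(a)=+2.805e-06  f'(a)=-3.036e-01  a ← 61.917334 − (+2.805e-06/-3.036e-01) = 61.917343
iter 4: u=0.754998  f(a)=+6.679e-13  f'(a)=-3.036e-01  a ← 61.917343 − (+6.679e-13/-3.036e-01) = 61.917343
converged: |Δa| < 1e-12 after 4 iterations
sag = a·(cosh(S/(2a)) − 1) = 61.917343·(cosh(0.754998) − 1) = 18.501510
T_max/T_min = cosh(S/(2a)) = 1.298810

a=61.917 sag=18.502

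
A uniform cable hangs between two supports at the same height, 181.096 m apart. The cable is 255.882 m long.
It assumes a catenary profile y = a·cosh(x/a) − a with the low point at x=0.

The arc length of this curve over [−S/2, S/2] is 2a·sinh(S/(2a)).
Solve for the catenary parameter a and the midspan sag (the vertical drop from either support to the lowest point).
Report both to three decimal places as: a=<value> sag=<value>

a=60.795 sag=80.856

seed: a₀ = √(S³/(24(L−S))) = √(181.096³/(24·74.786)) = 57.523793
iter 1: u=1.574096  f(a)=+9.831e+00  f'(a)=-3.304e+00  a ← 57.523793 − (+9.831e+00/-3.304e+00) = 60.499145
iter 2: u=1.496682  f(a)=+8.142e-01  f'(a)=-2.778e+00  a ← 60.499145 − (+8.142e-01/-2.778e+00) = 60.792300
iter 3: u=1.489465  f(a)=+6.700e-03  f'(a)=-2.732e+00  a ← 60.792300 − (+6.700e-03/-2.732e+00) = 60.794753
iter 4: u=1.489405  f(a)=+4.619e-07  f'(a)=-2.732e+00  a ← 60.794753 − (+4.619e-07/-2.732e+00) = 60.794753
iter 5: u=1.489405  f(a)=+5.684e-14  f'(a)=-2.732e+00  a ← 60.794753 − (+5.684e-14/-2.732e+00) = 60.794753
converged: |Δa| < 1e-12 after 5 iterations
sag = a·(cosh(S/(2a)) − 1) = 60.794753·(cosh(1.489405) − 1) = 80.855879
T_max/T_min = cosh(S/(2a)) = 2.329981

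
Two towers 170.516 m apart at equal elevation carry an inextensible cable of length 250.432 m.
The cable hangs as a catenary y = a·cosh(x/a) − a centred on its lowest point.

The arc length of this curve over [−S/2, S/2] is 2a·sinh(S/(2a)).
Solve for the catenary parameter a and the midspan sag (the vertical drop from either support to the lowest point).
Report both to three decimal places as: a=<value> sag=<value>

seed: a₀ = √(S³/(24(L−S))) = √(170.516³/(24·79.916)) = 50.842303
iter 1: u=1.676911  f(a)=+1.202e+01  f'(a)=-4.121e+00  a ← 50.842303 − (+1.202e+01/-4.121e+00) = 53.758593
iter 2: u=1.585942  f(a)=+1.112e+00  f'(a)=-3.391e+00  a ← 53.758593 − (+1.112e+00/-3.391e+00) = 54.086405
iter 3: u=1.576330  f(a)=+1.165e-02  f'(a)=-3.320e+00  a ← 54.086405 − (+1.165e-02/-3.320e+00) = 54.089913
iter 4: u=1.576227  f(a)=+1.309e-06  f'(a)=-3.320e+00  a ← 54.089913 − (+1.309e-06/-3.320e+00) = 54.089914
iter 5: u=1.576227  f(a)=+2.842e-14  f'(a)=-3.320e+00  a ← 54.089914 − (+2.842e-14/-3.320e+00) = 54.089914
converged: |Δa| < 1e-12 after 5 iterations
sag = a·(cosh(S/(2a)) − 1) = 54.089914·(cosh(1.576227) − 1) = 82.309373
T_max/T_min = cosh(S/(2a)) = 2.521714

a=54.090 sag=82.309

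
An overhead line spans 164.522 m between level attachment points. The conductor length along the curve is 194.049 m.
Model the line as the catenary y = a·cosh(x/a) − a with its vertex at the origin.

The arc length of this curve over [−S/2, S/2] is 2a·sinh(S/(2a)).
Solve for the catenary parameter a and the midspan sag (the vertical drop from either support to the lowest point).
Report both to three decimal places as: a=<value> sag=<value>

seed: a₀ = √(S³/(24(L−S))) = √(164.522³/(24·29.527)) = 79.272159
iter 1: u=1.037704  f(a)=+1.631e+00  f'(a)=-8.283e-01  a ← 79.272159 − (+1.631e+00/-8.283e-01) = 81.241391
iter 2: u=1.012550  f(a)=+6.276e-02  f'(a)=-7.657e-01  a ← 81.241391 − (+6.276e-02/-7.657e-01) = 81.323354
iter 3: u=1.011530  f(a)=+1.011e-04  f'(a)=-7.632e-01  a ← 81.323354 − (+1.011e-04/-7.632e-01) = 81.323487
iter 4: u=1.011528  f(a)=+2.636e-10  f'(a)=-7.632e-01  a ← 81.323487 − (+2.636e-10/-7.632e-01) = 81.323487
iter 5: u=1.011528  f(a)=+0.000e+00  f'(a)=-7.632e-01  a ← 81.323487 − (+0.000e+00/-7.632e-01) = 81.323487
converged: |Δa| < 1e-12 after 5 iterations
sag = a·(cosh(S/(2a)) − 1) = 81.323487·(cosh(1.011528) − 1) = 45.275341
T_max/T_min = cosh(S/(2a)) = 1.556731

a=81.323 sag=45.275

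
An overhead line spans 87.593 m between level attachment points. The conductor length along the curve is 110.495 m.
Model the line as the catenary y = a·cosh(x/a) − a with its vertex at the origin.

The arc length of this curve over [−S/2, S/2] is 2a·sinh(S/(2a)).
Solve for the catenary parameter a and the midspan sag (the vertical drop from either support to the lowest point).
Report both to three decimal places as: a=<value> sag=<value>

seed: a₀ = √(S³/(24(L−S))) = √(87.593³/(24·22.902)) = 34.967274
iter 1: u=1.252500  f(a)=+1.865e+00  f'(a)=-1.527e+00  a ← 34.967274 − (+1.865e+00/-1.527e+00) = 36.188393
iter 2: u=1.210236  f(a)=+1.021e-01  f'(a)=-1.364e+00  a ← 36.188393 − (+1.021e-01/-1.364e+00) = 36.263273
iter 3: u=1.207737  f(a)=+3.457e-04  f'(a)=-1.355e+00  a ← 36.263273 − (+3.457e-04/-1.355e+00) = 36.263528
iter 4: u=1.207729  f(a)=+3.990e-09  f'(a)=-1.355e+00  a ← 36.263528 − (+3.990e-09/-1.355e+00) = 36.263528
iter 5: u=1.207729  f(a)=-1.421e-14  f'(a)=-1.355e+00  a ← 36.263528 − (-1.421e-14/-1.355e+00) = 36.263528
converged: |Δa| < 1e-12 after 5 iterations
sag = a·(cosh(S/(2a)) − 1) = 36.263528·(cosh(1.207729) − 1) = 29.822248
T_max/T_min = cosh(S/(2a)) = 1.822376

a=36.264 sag=29.822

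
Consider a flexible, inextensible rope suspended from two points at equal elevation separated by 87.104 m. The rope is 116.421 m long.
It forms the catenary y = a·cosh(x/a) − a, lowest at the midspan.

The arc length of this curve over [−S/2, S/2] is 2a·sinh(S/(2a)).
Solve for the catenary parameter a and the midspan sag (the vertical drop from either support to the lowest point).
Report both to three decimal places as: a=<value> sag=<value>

a=32.088 sag=34.381

seed: a₀ = √(S³/(24(L−S))) = √(87.104³/(24·29.317)) = 30.647268
iter 1: u=1.421073  f(a)=+3.107e+00  f'(a)=-2.328e+00  a ← 30.647268 − (+3.107e+00/-2.328e+00) = 31.981447
iter 2: u=1.361790  f(a)=+2.144e-01  f'(a)=-2.017e+00  a ← 31.981447 − (+2.144e-01/-2.017e+00) = 32.087722
iter 3: u=1.357279  f(a)=+1.188e-03  f'(a)=-1.995e+00  a ← 32.087722 − (+1.188e-03/-1.995e+00) = 32.088317
iter 4: u=1.357254  f(a)=+3.695e-08  f'(a)=-1.995e+00  a ← 32.088317 − (+3.695e-08/-1.995e+00) = 32.088317
iter 5: u=1.357254  f(a)=+1.421e-14  f'(a)=-1.995e+00  a ← 32.088317 − (+1.421e-14/-1.995e+00) = 32.088317
converged: |Δa| < 1e-12 after 5 iterations
sag = a·(cosh(S/(2a)) − 1) = 32.088317·(cosh(1.357254) − 1) = 34.380641
T_max/T_min = cosh(S/(2a)) = 2.071438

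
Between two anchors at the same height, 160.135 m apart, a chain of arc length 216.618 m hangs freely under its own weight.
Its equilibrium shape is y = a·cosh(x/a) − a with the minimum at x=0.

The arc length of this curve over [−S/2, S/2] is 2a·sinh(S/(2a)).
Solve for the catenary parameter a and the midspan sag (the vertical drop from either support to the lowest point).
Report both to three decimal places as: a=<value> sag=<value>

seed: a₀ = √(S³/(24(L−S))) = √(160.135³/(24·56.483)) = 55.038286
iter 1: u=1.454760  f(a)=+6.287e+00  f'(a)=-2.521e+00  a ← 55.038286 − (+6.287e+00/-2.521e+00) = 57.532119
iter 2: u=1.391701  f(a)=+4.526e-01  f'(a)=-2.170e+00  a ← 57.532119 − (+4.526e-01/-2.170e+00) = 57.740672
iter 3: u=1.386674  f(a)=+2.747e-03  f'(a)=-2.144e+00  a ← 57.740672 − (+2.747e-03/-2.144e+00) = 57.741953
iter 4: u=1.386643  f(a)=+1.026e-07  f'(a)=-2.144e+00  a ← 57.741953 − (+1.026e-07/-2.144e+00) = 57.741953
iter 5: u=1.386643  f(a)=+0.000e+00  f'(a)=-2.144e+00  a ← 57.741953 − (+0.000e+00/-2.144e+00) = 57.741953
converged: |Δa| < 1e-12 after 5 iterations
sag = a·(cosh(S/(2a)) − 1) = 57.741953·(cosh(1.386643) − 1) = 64.997497
T_max/T_min = cosh(S/(2a)) = 2.125655

a=57.742 sag=64.997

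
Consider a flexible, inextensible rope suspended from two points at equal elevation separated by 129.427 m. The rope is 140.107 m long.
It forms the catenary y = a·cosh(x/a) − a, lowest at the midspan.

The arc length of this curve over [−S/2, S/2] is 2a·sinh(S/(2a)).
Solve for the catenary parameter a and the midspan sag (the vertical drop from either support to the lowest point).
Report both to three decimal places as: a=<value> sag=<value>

a=93.087 sag=23.415

seed: a₀ = √(S³/(24(L−S))) = √(129.427³/(24·10.680)) = 91.969977
iter 1: u=0.703637  f(a)=+2.675e-01  f'(a)=-2.440e-01  a ← 91.969977 − (+2.675e-01/-2.440e-01) = 93.066597
iter 2: u=0.695346  f(a)=+4.860e-03  f'(a)=-2.352e-01  a ← 93.066597 − (+4.860e-03/-2.352e-01) = 93.087264
iter 3: u=0.695192  f(a)=+1.670e-06  f'(a)=-2.350e-01  a ← 93.087264 − (+1.670e-06/-2.350e-01) = 93.087271
iter 4: u=0.695192  f(a)=+1.990e-13  f'(a)=-2.350e-01  a ← 93.087271 − (+1.990e-13/-2.350e-01) = 93.087271
converged: |Δa| < 1e-12 after 4 iterations
sag = a·(cosh(S/(2a)) − 1) = 93.087271·(cosh(0.695192) − 1) = 23.414801
T_max/T_min = cosh(S/(2a)) = 1.251536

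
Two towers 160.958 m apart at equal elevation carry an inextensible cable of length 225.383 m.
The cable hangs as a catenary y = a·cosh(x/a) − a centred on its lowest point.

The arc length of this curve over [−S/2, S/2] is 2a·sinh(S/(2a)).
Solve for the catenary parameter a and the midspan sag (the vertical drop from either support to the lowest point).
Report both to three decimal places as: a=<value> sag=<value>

seed: a₀ = √(S³/(24(L−S))) = √(160.958³/(24·64.425)) = 51.932116
iter 1: u=1.549696  f(a)=+8.193e+00  f'(a)=-3.130e+00  a ← 51.932116 − (+8.193e+00/-3.130e+00) = 54.549477
iter 2: u=1.475340  f(a)=+6.602e-01  f'(a)=-2.645e+00  a ← 54.549477 − (+6.602e-01/-2.645e+00) = 54.799109
iter 3: u=1.468619  f(a)=+5.116e-03  f'(a)=-2.604e+00  a ← 54.799109 − (+5.116e-03/-2.604e+00) = 54.801074
iter 4: u=1.468566  f(a)=+3.124e-07  f'(a)=-2.603e+00  a ← 54.801074 − (+3.124e-07/-2.603e+00) = 54.801074
iter 5: u=1.468566  f(a)=-2.842e-14  f'(a)=-2.603e+00  a ← 54.801074 − (-2.842e-14/-2.603e+00) = 54.801074
converged: |Δa| < 1e-12 after 5 iterations
sag = a·(cosh(S/(2a)) − 1) = 54.801074·(cosh(1.468566) − 1) = 70.508670
T_max/T_min = cosh(S/(2a)) = 2.286629

a=54.801 sag=70.509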